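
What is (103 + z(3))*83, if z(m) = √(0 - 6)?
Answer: 8549 + 83*I*√6 ≈ 8549.0 + 203.31*I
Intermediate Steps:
z(m) = I*√6 (z(m) = √(-6) = I*√6)
(103 + z(3))*83 = (103 + I*√6)*83 = 8549 + 83*I*√6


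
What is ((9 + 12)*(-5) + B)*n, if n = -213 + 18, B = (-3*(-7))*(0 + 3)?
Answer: 8190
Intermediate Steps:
B = 63 (B = 21*3 = 63)
n = -195
((9 + 12)*(-5) + B)*n = ((9 + 12)*(-5) + 63)*(-195) = (21*(-5) + 63)*(-195) = (-105 + 63)*(-195) = -42*(-195) = 8190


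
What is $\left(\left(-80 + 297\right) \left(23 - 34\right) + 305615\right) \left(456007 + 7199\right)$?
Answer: $140457028968$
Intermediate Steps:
$\left(\left(-80 + 297\right) \left(23 - 34\right) + 305615\right) \left(456007 + 7199\right) = \left(217 \left(-11\right) + 305615\right) 463206 = \left(-2387 + 305615\right) 463206 = 303228 \cdot 463206 = 140457028968$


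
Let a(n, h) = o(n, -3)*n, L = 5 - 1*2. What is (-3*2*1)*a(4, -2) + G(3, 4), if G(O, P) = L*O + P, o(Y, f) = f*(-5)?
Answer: -347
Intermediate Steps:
L = 3 (L = 5 - 2 = 3)
o(Y, f) = -5*f
G(O, P) = P + 3*O (G(O, P) = 3*O + P = P + 3*O)
a(n, h) = 15*n (a(n, h) = (-5*(-3))*n = 15*n)
(-3*2*1)*a(4, -2) + G(3, 4) = (-3*2*1)*(15*4) + (4 + 3*3) = -6*1*60 + (4 + 9) = -6*60 + 13 = -360 + 13 = -347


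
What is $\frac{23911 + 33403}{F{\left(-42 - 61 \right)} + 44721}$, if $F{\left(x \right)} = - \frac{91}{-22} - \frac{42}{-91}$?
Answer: $\frac{16391804}{12791521} \approx 1.2815$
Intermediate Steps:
$F{\left(x \right)} = \frac{1315}{286}$ ($F{\left(x \right)} = \left(-91\right) \left(- \frac{1}{22}\right) - - \frac{6}{13} = \frac{91}{22} + \frac{6}{13} = \frac{1315}{286}$)
$\frac{23911 + 33403}{F{\left(-42 - 61 \right)} + 44721} = \frac{23911 + 33403}{\frac{1315}{286} + 44721} = \frac{57314}{\frac{12791521}{286}} = 57314 \cdot \frac{286}{12791521} = \frac{16391804}{12791521}$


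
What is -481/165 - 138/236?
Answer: -68143/19470 ≈ -3.4999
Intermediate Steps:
-481/165 - 138/236 = -481*1/165 - 138*1/236 = -481/165 - 69/118 = -68143/19470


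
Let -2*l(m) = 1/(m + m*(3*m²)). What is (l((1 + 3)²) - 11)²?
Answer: 73272534721/605553664 ≈ 121.00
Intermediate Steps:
l(m) = -1/(2*(m + 3*m³)) (l(m) = -1/(2*(m + m*(3*m²))) = -1/(2*(m + 3*m³)))
(l((1 + 3)²) - 11)² = (-1/(2*(1 + 3)² + 6*((1 + 3)²)³) - 11)² = (-1/(2*4² + 6*(4²)³) - 11)² = (-1/(2*16 + 6*16³) - 11)² = (-1/(32 + 6*4096) - 11)² = (-1/(32 + 24576) - 11)² = (-1/24608 - 11)² = (-270689/24608)² = 73272534721/605553664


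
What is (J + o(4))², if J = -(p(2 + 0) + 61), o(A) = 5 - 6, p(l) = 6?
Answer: 4624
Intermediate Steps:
o(A) = -1
J = -67 (J = -(6 + 61) = -1*67 = -67)
(J + o(4))² = (-67 - 1)² = (-68)² = 4624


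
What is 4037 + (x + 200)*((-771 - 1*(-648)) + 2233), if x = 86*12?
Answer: 2603557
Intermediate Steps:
x = 1032
4037 + (x + 200)*((-771 - 1*(-648)) + 2233) = 4037 + (1032 + 200)*((-771 - 1*(-648)) + 2233) = 4037 + 1232*((-771 + 648) + 2233) = 4037 + 1232*(-123 + 2233) = 4037 + 1232*2110 = 4037 + 2599520 = 2603557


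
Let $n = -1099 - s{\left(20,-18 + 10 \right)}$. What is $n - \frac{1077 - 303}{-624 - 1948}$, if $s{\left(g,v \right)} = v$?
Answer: $- \frac{1402639}{1286} \approx -1090.7$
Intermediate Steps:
$n = -1091$ ($n = -1099 - \left(-18 + 10\right) = -1099 - -8 = -1099 + 8 = -1091$)
$n - \frac{1077 - 303}{-624 - 1948} = -1091 - \frac{1077 - 303}{-624 - 1948} = -1091 - \frac{774}{-2572} = -1091 - 774 \left(- \frac{1}{2572}\right) = -1091 - - \frac{387}{1286} = -1091 + \frac{387}{1286} = - \frac{1402639}{1286}$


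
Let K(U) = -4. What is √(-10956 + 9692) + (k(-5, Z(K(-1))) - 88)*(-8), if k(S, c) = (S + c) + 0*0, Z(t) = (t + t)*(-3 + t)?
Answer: 296 + 4*I*√79 ≈ 296.0 + 35.553*I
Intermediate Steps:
Z(t) = 2*t*(-3 + t) (Z(t) = (2*t)*(-3 + t) = 2*t*(-3 + t))
k(S, c) = S + c (k(S, c) = (S + c) + 0 = S + c)
√(-10956 + 9692) + (k(-5, Z(K(-1))) - 88)*(-8) = √(-10956 + 9692) + ((-5 + 2*(-4)*(-3 - 4)) - 88)*(-8) = √(-1264) + ((-5 + 2*(-4)*(-7)) - 88)*(-8) = 4*I*√79 + ((-5 + 56) - 88)*(-8) = 4*I*√79 + (51 - 88)*(-8) = 4*I*√79 - 37*(-8) = 4*I*√79 + 296 = 296 + 4*I*√79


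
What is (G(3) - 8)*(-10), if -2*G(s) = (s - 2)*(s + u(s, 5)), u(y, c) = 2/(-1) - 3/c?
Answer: 82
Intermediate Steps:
u(y, c) = -2 - 3/c (u(y, c) = 2*(-1) - 3/c = -2 - 3/c)
G(s) = -(-2 + s)*(-13/5 + s)/2 (G(s) = -(s - 2)*(s + (-2 - 3/5))/2 = -(-2 + s)*(s + (-2 - 3*⅕))/2 = -(-2 + s)*(s + (-2 - ⅗))/2 = -(-2 + s)*(s - 13/5)/2 = -(-2 + s)*(-13/5 + s)/2)
(G(3) - 8)*(-10) = ((-13/5 - ½*3² + (23/10)*3) - 8)*(-10) = ((-13/5 - ½*9 + 69/10) - 8)*(-10) = ((-13/5 - 9/2 + 69/10) - 8)*(-10) = (-⅕ - 8)*(-10) = -41/5*(-10) = 82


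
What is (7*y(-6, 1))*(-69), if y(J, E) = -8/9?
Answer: 1288/3 ≈ 429.33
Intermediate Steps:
y(J, E) = -8/9 (y(J, E) = -8*⅑ = -8/9)
(7*y(-6, 1))*(-69) = (7*(-8/9))*(-69) = -56/9*(-69) = 1288/3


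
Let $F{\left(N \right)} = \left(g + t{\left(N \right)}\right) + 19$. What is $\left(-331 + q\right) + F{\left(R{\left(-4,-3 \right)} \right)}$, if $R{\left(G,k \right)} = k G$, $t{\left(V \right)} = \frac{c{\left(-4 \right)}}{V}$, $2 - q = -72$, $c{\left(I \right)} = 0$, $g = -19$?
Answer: $-257$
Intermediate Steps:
$q = 74$ ($q = 2 - -72 = 2 + 72 = 74$)
$t{\left(V \right)} = 0$ ($t{\left(V \right)} = \frac{0}{V} = 0$)
$R{\left(G,k \right)} = G k$
$F{\left(N \right)} = 0$ ($F{\left(N \right)} = \left(-19 + 0\right) + 19 = -19 + 19 = 0$)
$\left(-331 + q\right) + F{\left(R{\left(-4,-3 \right)} \right)} = \left(-331 + 74\right) + 0 = -257 + 0 = -257$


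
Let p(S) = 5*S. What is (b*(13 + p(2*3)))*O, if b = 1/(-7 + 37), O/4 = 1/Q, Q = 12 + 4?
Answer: 43/120 ≈ 0.35833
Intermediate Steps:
Q = 16
O = ¼ (O = 4/16 = 4*(1/16) = ¼ ≈ 0.25000)
b = 1/30 ≈ 0.033333
(b*(13 + p(2*3)))*O = ((13 + 5*(2*3))/30)*(¼) = ((13 + 5*6)/30)*(¼) = ((13 + 30)/30)*(¼) = ((1/30)*43)*(¼) = (43/30)*(¼) = 43/120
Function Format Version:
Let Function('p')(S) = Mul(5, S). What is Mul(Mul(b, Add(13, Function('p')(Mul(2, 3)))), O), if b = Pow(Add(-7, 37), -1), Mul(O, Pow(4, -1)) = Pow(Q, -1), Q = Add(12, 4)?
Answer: Rational(43, 120) ≈ 0.35833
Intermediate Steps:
Q = 16
O = Rational(1, 4) (O = Mul(4, Pow(16, -1)) = Mul(4, Rational(1, 16)) = Rational(1, 4) ≈ 0.25000)
b = Rational(1, 30) (b = Pow(30, -1) = Rational(1, 30) ≈ 0.033333)
Mul(Mul(b, Add(13, Function('p')(Mul(2, 3)))), O) = Mul(Mul(Rational(1, 30), Add(13, Mul(5, Mul(2, 3)))), Rational(1, 4)) = Mul(Mul(Rational(1, 30), Add(13, Mul(5, 6))), Rational(1, 4)) = Mul(Mul(Rational(1, 30), Add(13, 30)), Rational(1, 4)) = Mul(Mul(Rational(1, 30), 43), Rational(1, 4)) = Mul(Rational(43, 30), Rational(1, 4)) = Rational(43, 120)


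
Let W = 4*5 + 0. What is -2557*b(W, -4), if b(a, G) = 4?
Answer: -10228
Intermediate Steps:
W = 20 (W = 20 + 0 = 20)
-2557*b(W, -4) = -2557*4 = -10228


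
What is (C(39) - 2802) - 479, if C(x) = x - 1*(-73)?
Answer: -3169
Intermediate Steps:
C(x) = 73 + x (C(x) = x + 73 = 73 + x)
(C(39) - 2802) - 479 = ((73 + 39) - 2802) - 479 = (112 - 2802) - 479 = -2690 - 479 = -3169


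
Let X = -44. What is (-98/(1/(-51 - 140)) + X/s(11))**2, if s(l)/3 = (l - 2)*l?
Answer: 255410965924/729 ≈ 3.5036e+8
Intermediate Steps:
s(l) = 3*l*(-2 + l) (s(l) = 3*((l - 2)*l) = 3*((-2 + l)*l) = 3*(l*(-2 + l)) = 3*l*(-2 + l))
(-98/(1/(-51 - 140)) + X/s(11))**2 = (-98/(1/(-51 - 140)) - 44*1/(33*(-2 + 11)))**2 = (-98/(1/(-191)) - 44/(3*11*9))**2 = (-98/(-1/191) - 44/297)**2 = (-98*(-191) - 44*1/297)**2 = (18718 - 4/27)**2 = (505382/27)**2 = 255410965924/729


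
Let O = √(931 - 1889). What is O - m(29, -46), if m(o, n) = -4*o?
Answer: 116 + I*√958 ≈ 116.0 + 30.952*I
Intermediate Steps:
O = I*√958 (O = √(-958) = I*√958 ≈ 30.952*I)
O - m(29, -46) = I*√958 - (-4)*29 = I*√958 - 1*(-116) = I*√958 + 116 = 116 + I*√958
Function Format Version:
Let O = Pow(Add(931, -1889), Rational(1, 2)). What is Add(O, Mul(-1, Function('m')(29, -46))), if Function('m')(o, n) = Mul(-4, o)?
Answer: Add(116, Mul(I, Pow(958, Rational(1, 2)))) ≈ Add(116.00, Mul(30.952, I))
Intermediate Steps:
O = Mul(I, Pow(958, Rational(1, 2))) (O = Pow(-958, Rational(1, 2)) = Mul(I, Pow(958, Rational(1, 2))) ≈ Mul(30.952, I))
Add(O, Mul(-1, Function('m')(29, -46))) = Add(Mul(I, Pow(958, Rational(1, 2))), Mul(-1, Mul(-4, 29))) = Add(Mul(I, Pow(958, Rational(1, 2))), Mul(-1, -116)) = Add(Mul(I, Pow(958, Rational(1, 2))), 116) = Add(116, Mul(I, Pow(958, Rational(1, 2))))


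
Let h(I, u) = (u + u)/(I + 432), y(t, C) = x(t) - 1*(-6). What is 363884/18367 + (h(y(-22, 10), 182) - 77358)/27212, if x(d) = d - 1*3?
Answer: 250195199691/14744182718 ≈ 16.969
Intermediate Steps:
x(d) = -3 + d (x(d) = d - 3 = -3 + d)
y(t, C) = 3 + t (y(t, C) = (-3 + t) - 1*(-6) = (-3 + t) + 6 = 3 + t)
h(I, u) = 2*u/(432 + I) (h(I, u) = (2*u)/(432 + I) = 2*u/(432 + I))
363884/18367 + (h(y(-22, 10), 182) - 77358)/27212 = 363884/18367 + (2*182/(432 + (3 - 22)) - 77358)/27212 = 363884*(1/18367) + (2*182/(432 - 19) - 77358)*(1/27212) = 363884/18367 + (2*182/413 - 77358)*(1/27212) = 363884/18367 + (2*182*(1/413) - 77358)*(1/27212) = 363884/18367 + (52/59 - 77358)*(1/27212) = 363884/18367 - 4564070/59*1/27212 = 363884/18367 - 2282035/802754 = 250195199691/14744182718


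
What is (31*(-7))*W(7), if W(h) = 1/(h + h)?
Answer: -31/2 ≈ -15.500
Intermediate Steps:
W(h) = 1/(2*h)
(31*(-7))*W(7) = (31*(-7))*((½)/7) = -217/(2*7) = -217*1/14 = -31/2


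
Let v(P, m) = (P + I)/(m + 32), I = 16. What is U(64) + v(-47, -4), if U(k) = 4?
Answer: 81/28 ≈ 2.8929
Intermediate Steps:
v(P, m) = (16 + P)/(32 + m) (v(P, m) = (P + 16)/(m + 32) = (16 + P)/(32 + m))
U(64) + v(-47, -4) = 4 + (16 - 47)/(32 - 4) = 4 - 31/28 = 81/28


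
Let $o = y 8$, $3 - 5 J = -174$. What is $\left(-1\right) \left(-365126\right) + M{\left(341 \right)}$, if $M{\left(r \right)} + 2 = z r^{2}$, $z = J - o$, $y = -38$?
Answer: $\frac{199154477}{5} \approx 3.9831 \cdot 10^{7}$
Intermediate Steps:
$J = \frac{177}{5}$ ($J = \frac{3}{5} - - \frac{174}{5} = \frac{3}{5} + \frac{174}{5} = \frac{177}{5} \approx 35.4$)
$o = -304$ ($o = \left(-38\right) 8 = -304$)
$z = \frac{1697}{5}$ ($z = \frac{177}{5} - -304 = \frac{177}{5} + 304 = \frac{1697}{5} \approx 339.4$)
$M{\left(r \right)} = -2 + \frac{1697 r^{2}}{5}$
$\left(-1\right) \left(-365126\right) + M{\left(341 \right)} = \left(-1\right) \left(-365126\right) - \left(2 - \frac{1697 \cdot 341^{2}}{5}\right) = 365126 + \left(-2 + \frac{1697}{5} \cdot 116281\right) = 365126 + \left(-2 + \frac{197328857}{5}\right) = 365126 + \frac{197328847}{5} = \frac{199154477}{5}$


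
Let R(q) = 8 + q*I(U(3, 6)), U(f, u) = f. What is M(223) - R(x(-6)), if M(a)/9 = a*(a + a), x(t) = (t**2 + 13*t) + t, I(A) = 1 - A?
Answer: 895018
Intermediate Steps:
x(t) = t**2 + 14*t
R(q) = 8 - 2*q (R(q) = 8 + q*(1 - 1*3) = 8 + q*(1 - 3) = 8 + q*(-2) = 8 - 2*q)
M(a) = 18*a**2 (M(a) = 9*(a*(a + a)) = 9*(a*(2*a)) = 9*(2*a**2) = 18*a**2)
M(223) - R(x(-6)) = 18*223**2 - (8 - (-12)*(14 - 6)) = 18*49729 - (8 - (-12)*8) = 895122 - (8 - 2*(-48)) = 895122 - (8 + 96) = 895122 - 1*104 = 895122 - 104 = 895018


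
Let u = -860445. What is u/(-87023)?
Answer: 860445/87023 ≈ 9.8876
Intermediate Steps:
u/(-87023) = -860445/(-87023) = -860445*(-1/87023) = 860445/87023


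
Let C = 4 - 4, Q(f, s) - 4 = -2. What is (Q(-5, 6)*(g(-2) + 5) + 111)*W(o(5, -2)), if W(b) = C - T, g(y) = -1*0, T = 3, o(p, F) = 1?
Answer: -363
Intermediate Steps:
Q(f, s) = 2 (Q(f, s) = 4 - 2 = 2)
g(y) = 0
C = 0
W(b) = -3 (W(b) = 0 - 1*3 = 0 - 3 = -3)
(Q(-5, 6)*(g(-2) + 5) + 111)*W(o(5, -2)) = (2*(0 + 5) + 111)*(-3) = (2*5 + 111)*(-3) = (10 + 111)*(-3) = 121*(-3) = -363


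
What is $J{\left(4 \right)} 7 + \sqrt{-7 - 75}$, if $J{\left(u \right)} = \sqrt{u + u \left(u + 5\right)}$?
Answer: $14 \sqrt{10} + i \sqrt{82} \approx 44.272 + 9.0554 i$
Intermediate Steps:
$J{\left(u \right)} = \sqrt{u + u \left(5 + u\right)}$
$J{\left(4 \right)} 7 + \sqrt{-7 - 75} = \sqrt{4 \left(6 + 4\right)} 7 + \sqrt{-7 - 75} = \sqrt{4 \cdot 10} \cdot 7 + \sqrt{-82} = \sqrt{40} \cdot 7 + i \sqrt{82} = 2 \sqrt{10} \cdot 7 + i \sqrt{82} = 14 \sqrt{10} + i \sqrt{82}$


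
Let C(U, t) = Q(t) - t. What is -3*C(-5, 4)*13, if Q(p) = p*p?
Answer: -468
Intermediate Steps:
Q(p) = p**2
C(U, t) = t**2 - t
-3*C(-5, 4)*13 = -3*4*(-1 + 4)*13 = -3*4*3*13 = -36*13 = -3*156 = -468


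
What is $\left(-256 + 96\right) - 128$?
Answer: $-288$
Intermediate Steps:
$\left(-256 + 96\right) - 128 = -160 - 128 = -288$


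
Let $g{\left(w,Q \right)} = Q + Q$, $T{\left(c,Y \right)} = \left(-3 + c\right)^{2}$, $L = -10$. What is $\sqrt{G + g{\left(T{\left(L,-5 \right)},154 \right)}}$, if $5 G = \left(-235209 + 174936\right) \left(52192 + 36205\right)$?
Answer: $\frac{i \sqrt{26639754205}}{5} \approx 32643.0 i$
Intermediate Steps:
$G = - \frac{5327952381}{5}$ ($G = \frac{\left(-235209 + 174936\right) \left(52192 + 36205\right)}{5} = \frac{\left(-60273\right) 88397}{5} = \frac{1}{5} \left(-5327952381\right) = - \frac{5327952381}{5} \approx -1.0656 \cdot 10^{9}$)
$g{\left(w,Q \right)} = 2 Q$
$\sqrt{G + g{\left(T{\left(L,-5 \right)},154 \right)}} = \sqrt{- \frac{5327952381}{5} + 2 \cdot 154} = \sqrt{- \frac{5327952381}{5} + 308} = \sqrt{- \frac{5327950841}{5}} = \frac{i \sqrt{26639754205}}{5}$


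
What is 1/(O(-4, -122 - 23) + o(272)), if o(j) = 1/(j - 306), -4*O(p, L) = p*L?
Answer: -34/4931 ≈ -0.0068952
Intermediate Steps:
O(p, L) = -L*p/4 (O(p, L) = -p*L/4 = -L*p/4)
o(j) = 1/(-306 + j)
1/(O(-4, -122 - 23) + o(272)) = 1/(-1/4*(-122 - 23)*(-4) + 1/(-306 + 272)) = 1/(-1/4*(-145)*(-4) + 1/(-34)) = 1/(-145 - 1/34) = 1/(-4931/34) = -34/4931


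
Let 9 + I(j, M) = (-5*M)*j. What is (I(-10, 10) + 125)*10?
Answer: 6160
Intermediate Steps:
I(j, M) = -9 - 5*M*j (I(j, M) = -9 + (-5*M)*j = -9 - 5*M*j)
(I(-10, 10) + 125)*10 = ((-9 - 5*10*(-10)) + 125)*10 = ((-9 + 500) + 125)*10 = (491 + 125)*10 = 616*10 = 6160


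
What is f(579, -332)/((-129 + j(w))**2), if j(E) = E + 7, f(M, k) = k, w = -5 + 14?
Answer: -332/12769 ≈ -0.026000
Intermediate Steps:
w = 9
j(E) = 7 + E
f(579, -332)/((-129 + j(w))**2) = -332/(-129 + (7 + 9))**2 = -332/(-129 + 16)**2 = -332/((-113)**2) = -332/12769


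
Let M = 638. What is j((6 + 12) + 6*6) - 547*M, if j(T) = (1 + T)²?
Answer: -345961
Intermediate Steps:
j((6 + 12) + 6*6) - 547*M = (1 + ((6 + 12) + 6*6))² - 547*638 = (1 + (18 + 36))² - 348986 = (1 + 54)² - 348986 = 55² - 348986 = 3025 - 348986 = -345961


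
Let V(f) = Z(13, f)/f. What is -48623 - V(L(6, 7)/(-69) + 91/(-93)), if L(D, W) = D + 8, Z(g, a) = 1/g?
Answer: -1597312034/32851 ≈ -48623.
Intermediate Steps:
Z(g, a) = 1/g
L(D, W) = 8 + D
V(f) = 1/(13*f)
-48623 - V(L(6, 7)/(-69) + 91/(-93)) = -48623 - 1/(13*((8 + 6)/(-69) + 91/(-93))) = -48623 - 1/(13*(14*(-1/69) + 91*(-1/93))) = -48623 - 1/(13*(-14/69 - 91/93)) = -48623 - 1/(13*(-2527/2139)) = -48623 - (-2139)/(13*2527) = -48623 - 1*(-2139/32851) = -48623 + 2139/32851 = -1597312034/32851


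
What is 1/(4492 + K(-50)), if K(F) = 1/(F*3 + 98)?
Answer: 52/233583 ≈ 0.00022262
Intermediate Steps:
K(F) = 1/(98 + 3*F) (K(F) = 1/(3*F + 98) = 1/(98 + 3*F))
1/(4492 + K(-50)) = 1/(4492 + 1/(98 + 3*(-50))) = 1/(4492 + 1/(98 - 150)) = 1/(4492 + 1/(-52)) = 1/(4492 - 1/52) = 1/(233583/52) = 52/233583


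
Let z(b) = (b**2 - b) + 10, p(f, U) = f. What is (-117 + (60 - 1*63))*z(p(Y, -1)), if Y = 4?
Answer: -2640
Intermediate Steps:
z(b) = 10 + b**2 - b
(-117 + (60 - 1*63))*z(p(Y, -1)) = (-117 + (60 - 1*63))*(10 + 4**2 - 1*4) = (-117 + (60 - 63))*(10 + 16 - 4) = (-117 - 3)*22 = -120*22 = -2640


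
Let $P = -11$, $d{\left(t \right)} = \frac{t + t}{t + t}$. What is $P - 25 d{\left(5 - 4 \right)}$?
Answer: $-36$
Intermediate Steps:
$d{\left(t \right)} = 1$ ($d{\left(t \right)} = \frac{2 t}{2 t} = 2 t \frac{1}{2 t} = 1$)
$P - 25 d{\left(5 - 4 \right)} = -11 - 25 = -36$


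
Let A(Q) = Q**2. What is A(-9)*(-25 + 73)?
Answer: 3888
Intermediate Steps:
A(-9)*(-25 + 73) = (-9)**2*(-25 + 73) = 81*48 = 3888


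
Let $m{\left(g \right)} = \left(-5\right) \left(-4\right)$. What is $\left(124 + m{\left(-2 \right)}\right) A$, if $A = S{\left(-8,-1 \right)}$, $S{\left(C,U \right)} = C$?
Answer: $-1152$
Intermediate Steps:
$A = -8$
$m{\left(g \right)} = 20$
$\left(124 + m{\left(-2 \right)}\right) A = \left(124 + 20\right) \left(-8\right) = 144 \left(-8\right) = -1152$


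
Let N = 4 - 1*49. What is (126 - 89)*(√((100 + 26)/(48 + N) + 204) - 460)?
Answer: -17020 + 37*√246 ≈ -16440.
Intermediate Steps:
N = -45 (N = 4 - 49 = -45)
(126 - 89)*(√((100 + 26)/(48 + N) + 204) - 460) = (126 - 89)*(√((100 + 26)/(48 - 45) + 204) - 460) = 37*(√(126/3 + 204) - 460) = 37*(√(126*(⅓) + 204) - 460) = 37*(√(42 + 204) - 460) = 37*(√246 - 460) = 37*(-460 + √246) = -17020 + 37*√246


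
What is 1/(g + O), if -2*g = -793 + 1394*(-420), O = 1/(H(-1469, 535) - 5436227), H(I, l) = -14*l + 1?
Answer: 5443716/1595751855233 ≈ 3.4114e-6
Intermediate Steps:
H(I, l) = 1 - 14*l
O = -1/5443716 (O = 1/((1 - 14*535) - 5436227) = 1/((1 - 7490) - 5436227) = 1/(-7489 - 5436227) = 1/(-5443716) = -1/5443716 ≈ -1.8370e-7)
g = 586273/2 (g = -(-793 + 1394*(-420))/2 = -(-793 - 585480)/2 = -½*(-586273) = 586273/2 ≈ 2.9314e+5)
1/(g + O) = 1/(586273/2 - 1/5443716) = 1/(1595751855233/5443716) = 5443716/1595751855233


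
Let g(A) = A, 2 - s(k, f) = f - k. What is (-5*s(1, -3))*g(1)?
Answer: -30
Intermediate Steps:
s(k, f) = 2 + k - f (s(k, f) = 2 - (f - k) = 2 + (k - f) = 2 + k - f)
(-5*s(1, -3))*g(1) = -5*(2 + 1 - 1*(-3))*1 = -5*(2 + 1 + 3)*1 = -5*6*1 = -30*1 = -30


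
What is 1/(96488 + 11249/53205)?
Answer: 53205/5133655289 ≈ 1.0364e-5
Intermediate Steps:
1/(96488 + 11249/53205) = 1/(5133655289/53205) = 53205/5133655289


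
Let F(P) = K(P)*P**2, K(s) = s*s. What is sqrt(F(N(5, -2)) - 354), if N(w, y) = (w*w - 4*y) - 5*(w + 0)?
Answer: sqrt(3742) ≈ 61.172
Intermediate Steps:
K(s) = s**2
N(w, y) = w**2 - 5*w - 4*y (N(w, y) = (w**2 - 4*y) - 5*w = w**2 - 5*w - 4*y)
F(P) = P**4 (F(P) = P**2*P**2 = P**4)
sqrt(F(N(5, -2)) - 354) = sqrt((5**2 - 5*5 - 4*(-2))**4 - 354) = sqrt((25 - 25 + 8)**4 - 354) = sqrt(8**4 - 354) = sqrt(4096 - 354) = sqrt(3742)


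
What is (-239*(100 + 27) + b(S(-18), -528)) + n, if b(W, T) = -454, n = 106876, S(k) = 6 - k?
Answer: 76069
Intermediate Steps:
(-239*(100 + 27) + b(S(-18), -528)) + n = (-239*(100 + 27) - 454) + 106876 = (-239*127 - 454) + 106876 = (-30353 - 454) + 106876 = -30807 + 106876 = 76069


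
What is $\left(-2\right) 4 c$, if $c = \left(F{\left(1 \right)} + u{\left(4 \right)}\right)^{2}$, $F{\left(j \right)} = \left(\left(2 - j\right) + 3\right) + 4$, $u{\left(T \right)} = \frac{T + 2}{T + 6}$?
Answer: $- \frac{14792}{25} \approx -591.68$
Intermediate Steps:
$u{\left(T \right)} = \frac{2 + T}{6 + T}$
$F{\left(j \right)} = 9 - j$ ($F{\left(j \right)} = \left(5 - j\right) + 4 = 9 - j$)
$c = \frac{1849}{25}$ ($c = \left(\left(9 - 1\right) + \frac{2 + 4}{6 + 4}\right)^{2} = \left(\left(9 - 1\right) + \frac{1}{10} \cdot 6\right)^{2} = \left(8 + \frac{1}{10} \cdot 6\right)^{2} = \left(8 + \frac{3}{5}\right)^{2} = \left(\frac{43}{5}\right)^{2} = \frac{1849}{25} \approx 73.96$)
$\left(-2\right) 4 c = \left(-2\right) 4 \cdot \frac{1849}{25} = \left(-8\right) \frac{1849}{25} = - \frac{14792}{25}$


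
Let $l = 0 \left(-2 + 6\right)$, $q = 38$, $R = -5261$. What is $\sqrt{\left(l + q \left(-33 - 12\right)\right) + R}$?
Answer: $i \sqrt{6971} \approx 83.493 i$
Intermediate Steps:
$l = 0$ ($l = 0 \cdot 4 = 0$)
$\sqrt{\left(l + q \left(-33 - 12\right)\right) + R} = \sqrt{\left(0 + 38 \left(-33 - 12\right)\right) - 5261} = \sqrt{\left(0 + 38 \left(-45\right)\right) - 5261} = \sqrt{\left(0 - 1710\right) - 5261} = \sqrt{-1710 - 5261} = \sqrt{-6971} = i \sqrt{6971}$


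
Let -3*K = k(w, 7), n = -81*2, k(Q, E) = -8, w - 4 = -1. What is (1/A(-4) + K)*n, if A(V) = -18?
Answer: -423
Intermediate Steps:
w = 3 (w = 4 - 1 = 3)
n = -162
K = 8/3 (K = -⅓*(-8) = 8/3 ≈ 2.6667)
(1/A(-4) + K)*n = (1/(-18) + 8/3)*(-162) = (-1/18 + 8/3)*(-162) = (47/18)*(-162) = -423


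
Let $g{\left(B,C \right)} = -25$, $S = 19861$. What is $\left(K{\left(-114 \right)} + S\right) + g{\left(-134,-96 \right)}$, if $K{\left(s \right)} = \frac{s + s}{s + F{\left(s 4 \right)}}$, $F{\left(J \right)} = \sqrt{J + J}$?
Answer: $\frac{1210110}{61} + \frac{4 i \sqrt{57}}{61} \approx 19838.0 + 0.49507 i$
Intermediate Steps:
$F{\left(J \right)} = \sqrt{2} \sqrt{J}$ ($F{\left(J \right)} = \sqrt{2 J} = \sqrt{2} \sqrt{J}$)
$K{\left(s \right)} = \frac{2 s}{s + 2 \sqrt{2} \sqrt{s}}$ ($K{\left(s \right)} = \frac{s + s}{s + \sqrt{2} \sqrt{s 4}} = \frac{2 s}{s + \sqrt{2} \sqrt{4 s}} = \frac{2 s}{s + \sqrt{2} \cdot 2 \sqrt{s}} = \frac{2 s}{s + 2 \sqrt{2} \sqrt{s}}$)
$\left(K{\left(-114 \right)} + S\right) + g{\left(-134,-96 \right)} = \left(2 \left(-114\right) \frac{1}{-114 + 2 \sqrt{2} \sqrt{-114}} + 19861\right) - 25 = \left(2 \left(-114\right) \frac{1}{-114 + 2 \sqrt{2} i \sqrt{114}} + 19861\right) - 25 = \left(2 \left(-114\right) \frac{1}{-114 + 4 i \sqrt{57}} + 19861\right) - 25 = \left(- \frac{228}{-114 + 4 i \sqrt{57}} + 19861\right) - 25 = \left(19861 - \frac{228}{-114 + 4 i \sqrt{57}}\right) - 25 = 19836 - \frac{228}{-114 + 4 i \sqrt{57}}$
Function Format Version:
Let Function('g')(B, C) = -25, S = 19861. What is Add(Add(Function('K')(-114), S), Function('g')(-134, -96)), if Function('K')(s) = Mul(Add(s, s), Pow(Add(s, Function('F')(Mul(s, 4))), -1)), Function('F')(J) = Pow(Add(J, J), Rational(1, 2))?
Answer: Add(Rational(1210110, 61), Mul(Rational(4, 61), I, Pow(57, Rational(1, 2)))) ≈ Add(19838., Mul(0.49507, I))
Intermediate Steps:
Function('F')(J) = Mul(Pow(2, Rational(1, 2)), Pow(J, Rational(1, 2))) (Function('F')(J) = Pow(Mul(2, J), Rational(1, 2)) = Mul(Pow(2, Rational(1, 2)), Pow(J, Rational(1, 2))))
Function('K')(s) = Mul(2, s, Pow(Add(s, Mul(2, Pow(2, Rational(1, 2)), Pow(s, Rational(1, 2)))), -1)) (Function('K')(s) = Mul(Add(s, s), Pow(Add(s, Mul(Pow(2, Rational(1, 2)), Pow(Mul(s, 4), Rational(1, 2)))), -1)) = Mul(Mul(2, s), Pow(Add(s, Mul(Pow(2, Rational(1, 2)), Pow(Mul(4, s), Rational(1, 2)))), -1)) = Mul(Mul(2, s), Pow(Add(s, Mul(Pow(2, Rational(1, 2)), Mul(2, Pow(s, Rational(1, 2))))), -1)) = Mul(Mul(2, s), Pow(Add(s, Mul(2, Pow(2, Rational(1, 2)), Pow(s, Rational(1, 2)))), -1)) = Mul(2, s, Pow(Add(s, Mul(2, Pow(2, Rational(1, 2)), Pow(s, Rational(1, 2)))), -1)))
Add(Add(Function('K')(-114), S), Function('g')(-134, -96)) = Add(Add(Mul(2, -114, Pow(Add(-114, Mul(2, Pow(2, Rational(1, 2)), Pow(-114, Rational(1, 2)))), -1)), 19861), -25) = Add(Add(Mul(2, -114, Pow(Add(-114, Mul(2, Pow(2, Rational(1, 2)), Mul(I, Pow(114, Rational(1, 2))))), -1)), 19861), -25) = Add(Add(Mul(2, -114, Pow(Add(-114, Mul(4, I, Pow(57, Rational(1, 2)))), -1)), 19861), -25) = Add(Add(Mul(-228, Pow(Add(-114, Mul(4, I, Pow(57, Rational(1, 2)))), -1)), 19861), -25) = Add(Add(19861, Mul(-228, Pow(Add(-114, Mul(4, I, Pow(57, Rational(1, 2)))), -1))), -25) = Add(19836, Mul(-228, Pow(Add(-114, Mul(4, I, Pow(57, Rational(1, 2)))), -1)))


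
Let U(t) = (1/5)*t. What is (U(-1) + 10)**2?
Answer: 2401/25 ≈ 96.040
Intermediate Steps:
U(t) = t/5 (U(t) = (1*(1/5))*t = t/5)
(U(-1) + 10)**2 = ((1/5)*(-1) + 10)**2 = (-1/5 + 10)**2 = (49/5)**2 = 2401/25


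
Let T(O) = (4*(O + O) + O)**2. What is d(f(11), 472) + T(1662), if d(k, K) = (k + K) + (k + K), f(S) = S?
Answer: 223742730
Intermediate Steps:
T(O) = 81*O**2 (T(O) = (4*(2*O) + O)**2 = (8*O + O)**2 = (9*O)**2 = 81*O**2)
d(k, K) = 2*K + 2*k (d(k, K) = (K + k) + (K + k) = 2*K + 2*k)
d(f(11), 472) + T(1662) = (2*472 + 2*11) + 81*1662**2 = (944 + 22) + 81*2762244 = 966 + 223741764 = 223742730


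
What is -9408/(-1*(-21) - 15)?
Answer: -1568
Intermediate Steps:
-9408/(-1*(-21) - 15) = -9408/(21 - 15) = -9408/6 = -9408*1/6 = -1568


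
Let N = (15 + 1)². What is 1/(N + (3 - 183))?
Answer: 1/76 ≈ 0.013158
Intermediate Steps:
N = 256 (N = 16² = 256)
1/(N + (3 - 183)) = 1/(256 + (3 - 183)) = 1/(256 - 180) = 1/76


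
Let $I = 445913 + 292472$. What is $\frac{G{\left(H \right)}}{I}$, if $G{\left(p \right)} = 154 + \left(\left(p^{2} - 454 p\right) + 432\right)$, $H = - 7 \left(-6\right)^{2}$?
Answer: $\frac{178498}{738385} \approx 0.24174$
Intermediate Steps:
$I = 738385$
$H = -252$ ($H = \left(-7\right) 36 = -252$)
$G{\left(p \right)} = 586 + p^{2} - 454 p$ ($G{\left(p \right)} = 154 + \left(432 + p^{2} - 454 p\right) = 586 + p^{2} - 454 p$)
$\frac{G{\left(H \right)}}{I} = \frac{586 + \left(-252\right)^{2} - -114408}{738385} = \left(586 + 63504 + 114408\right) \frac{1}{738385} = 178498 \cdot \frac{1}{738385} = \frac{178498}{738385}$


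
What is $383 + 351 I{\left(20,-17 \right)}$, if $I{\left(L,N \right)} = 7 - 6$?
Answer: $734$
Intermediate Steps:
$I{\left(L,N \right)} = 1$
$383 + 351 I{\left(20,-17 \right)} = 383 + 351 \cdot 1 = 383 + 351 = 734$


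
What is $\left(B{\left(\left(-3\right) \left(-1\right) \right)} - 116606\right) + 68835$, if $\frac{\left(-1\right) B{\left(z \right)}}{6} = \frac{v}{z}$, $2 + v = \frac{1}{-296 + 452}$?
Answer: $- \frac{3725827}{78} \approx -47767.0$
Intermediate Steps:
$v = - \frac{311}{156}$ ($v = -2 + \frac{1}{-296 + 452} = -2 + \frac{1}{156} = - \frac{311}{156} \approx -1.9936$)
$B{\left(z \right)} = \frac{311}{26 z}$ ($B{\left(z \right)} = - 6 \left(- \frac{311}{156 z}\right) = \frac{311}{26 z}$)
$\left(B{\left(\left(-3\right) \left(-1\right) \right)} - 116606\right) + 68835 = \left(\frac{311}{26 \left(\left(-3\right) \left(-1\right)\right)} - 116606\right) + 68835 = \left(\frac{311}{26 \cdot 3} - 116606\right) + 68835 = \left(\frac{311}{26} \cdot \frac{1}{3} - 116606\right) + 68835 = \left(\frac{311}{78} - 116606\right) + 68835 = - \frac{9094957}{78} + 68835 = - \frac{3725827}{78}$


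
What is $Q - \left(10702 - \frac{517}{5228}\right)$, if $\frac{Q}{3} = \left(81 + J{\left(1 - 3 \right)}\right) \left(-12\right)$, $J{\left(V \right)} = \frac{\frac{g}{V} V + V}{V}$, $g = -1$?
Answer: $- \frac{71476699}{5228} \approx -13672.0$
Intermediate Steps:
$J{\left(V \right)} = \frac{-1 + V}{V}$ ($J{\left(V \right)} = \frac{- \frac{1}{V} V + V}{V} = \frac{-1 + V}{V}$)
$Q = -2970$ ($Q = 3 \left(81 + \frac{-1 + \left(1 - 3\right)}{1 - 3}\right) \left(-12\right) = 3 \left(81 + \frac{-1 - 2}{-2}\right) \left(-12\right) = 3 \left(81 - - \frac{3}{2}\right) \left(-12\right) = 3 \left(81 + \frac{3}{2}\right) \left(-12\right) = 3 \cdot \frac{165}{2} \left(-12\right) = 3 \left(-990\right) = -2970$)
$Q - \left(10702 - \frac{517}{5228}\right) = -2970 - \left(10702 - \frac{517}{5228}\right) = -2970 - \frac{55949539}{5228} = - \frac{71476699}{5228}$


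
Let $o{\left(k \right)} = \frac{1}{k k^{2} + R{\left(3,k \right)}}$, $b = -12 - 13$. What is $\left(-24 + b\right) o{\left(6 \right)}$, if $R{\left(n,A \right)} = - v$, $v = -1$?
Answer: $- \frac{7}{31} \approx -0.22581$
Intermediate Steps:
$b = -25$ ($b = -12 - 13 = -25$)
$R{\left(n,A \right)} = 1$ ($R{\left(n,A \right)} = \left(-1\right) \left(-1\right) = 1$)
$o{\left(k \right)} = \frac{1}{1 + k^{3}}$ ($o{\left(k \right)} = \frac{1}{k k^{2} + 1} = \frac{1}{k^{3} + 1} = \frac{1}{1 + k^{3}}$)
$\left(-24 + b\right) o{\left(6 \right)} = \frac{-24 - 25}{1 + 6^{3}} = - \frac{49}{1 + 216} = - \frac{49}{217} = \left(-49\right) \frac{1}{217} = - \frac{7}{31}$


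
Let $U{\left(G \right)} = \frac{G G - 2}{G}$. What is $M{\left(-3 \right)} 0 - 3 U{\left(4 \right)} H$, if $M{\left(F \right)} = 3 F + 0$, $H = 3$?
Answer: $0$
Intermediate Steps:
$U{\left(G \right)} = \frac{-2 + G^{2}}{G}$ ($U{\left(G \right)} = \frac{G^{2} - 2}{G} = \frac{-2 + G^{2}}{G}$)
$M{\left(F \right)} = 3 F$
$M{\left(-3 \right)} 0 - 3 U{\left(4 \right)} H = 3 \left(-3\right) 0 - 3 \left(4 - \frac{2}{4}\right) 3 = \left(-9\right) 0 - 3 \left(4 - \frac{1}{2}\right) 3 = 0 - 3 \left(4 - \frac{1}{2}\right) 3 = 0 \left(-3\right) \frac{7}{2} \cdot 3 = 0 \left(\left(- \frac{21}{2}\right) 3\right) = 0 \left(- \frac{63}{2}\right) = 0$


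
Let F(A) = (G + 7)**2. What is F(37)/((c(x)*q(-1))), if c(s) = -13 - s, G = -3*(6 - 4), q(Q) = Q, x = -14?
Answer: -1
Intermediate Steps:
G = -6 (G = -3*2 = -6)
F(A) = 1 (F(A) = (-6 + 7)**2 = 1**2 = 1)
F(37)/((c(x)*q(-1))) = 1/((-13 - 1*(-14))*(-1)) = 1/((-13 + 14)*(-1)) = 1/(1*(-1)) = 1/(-1) = 1*(-1) = -1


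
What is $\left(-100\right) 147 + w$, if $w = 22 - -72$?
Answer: $-14606$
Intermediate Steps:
$w = 94$ ($w = 22 + 72 = 94$)
$\left(-100\right) 147 + w = \left(-100\right) 147 + 94 = -14700 + 94 = -14606$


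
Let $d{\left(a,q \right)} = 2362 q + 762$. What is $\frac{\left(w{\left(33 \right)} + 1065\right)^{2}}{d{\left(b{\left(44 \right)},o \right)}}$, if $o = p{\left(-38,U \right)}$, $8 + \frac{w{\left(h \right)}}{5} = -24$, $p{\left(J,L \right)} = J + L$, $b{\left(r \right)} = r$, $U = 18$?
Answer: $- \frac{819025}{46478} \approx -17.622$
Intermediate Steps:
$w{\left(h \right)} = -160$ ($w{\left(h \right)} = -40 + 5 \left(-24\right) = -40 - 120 = -160$)
$o = -20$ ($o = -38 + 18 = -20$)
$d{\left(a,q \right)} = 762 + 2362 q$
$\frac{\left(w{\left(33 \right)} + 1065\right)^{2}}{d{\left(b{\left(44 \right)},o \right)}} = \frac{\left(-160 + 1065\right)^{2}}{762 + 2362 \left(-20\right)} = \frac{905^{2}}{762 - 47240} = \frac{819025}{-46478} = 819025 \left(- \frac{1}{46478}\right) = - \frac{819025}{46478}$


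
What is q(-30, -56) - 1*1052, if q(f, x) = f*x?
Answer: 628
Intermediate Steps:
q(-30, -56) - 1*1052 = -30*(-56) - 1*1052 = 1680 - 1052 = 628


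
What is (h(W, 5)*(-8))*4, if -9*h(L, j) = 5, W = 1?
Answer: 160/9 ≈ 17.778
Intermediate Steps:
h(L, j) = -5/9 (h(L, j) = -1/9*5 = -5/9)
(h(W, 5)*(-8))*4 = -5/9*(-8)*4 = (40/9)*4 = 160/9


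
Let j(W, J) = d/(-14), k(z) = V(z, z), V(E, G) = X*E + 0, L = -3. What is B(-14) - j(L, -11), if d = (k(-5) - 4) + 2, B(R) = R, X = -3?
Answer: -183/14 ≈ -13.071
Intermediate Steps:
V(E, G) = -3*E (V(E, G) = -3*E + 0 = -3*E)
k(z) = -3*z
d = 13 (d = (-3*(-5) - 4) + 2 = (15 - 4) + 2 = 11 + 2 = 13)
j(W, J) = -13/14 (j(W, J) = 13/(-14) = 13*(-1/14) = -13/14)
B(-14) - j(L, -11) = -14 - 1*(-13/14) = -14 + 13/14 = -183/14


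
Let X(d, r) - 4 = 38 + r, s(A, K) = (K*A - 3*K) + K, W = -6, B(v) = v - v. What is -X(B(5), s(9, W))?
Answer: 0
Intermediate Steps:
B(v) = 0
s(A, K) = -2*K + A*K (s(A, K) = (A*K - 3*K) + K = (-3*K + A*K) + K = -2*K + A*K)
X(d, r) = 42 + r (X(d, r) = 4 + (38 + r) = 42 + r)
-X(B(5), s(9, W)) = -(42 - 6*(-2 + 9)) = -(42 - 6*7) = -(42 - 42) = -1*0 = 0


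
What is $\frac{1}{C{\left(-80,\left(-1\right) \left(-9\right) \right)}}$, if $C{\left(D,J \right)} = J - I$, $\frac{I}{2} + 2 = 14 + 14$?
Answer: $- \frac{1}{43} \approx -0.023256$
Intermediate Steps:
$I = 52$ ($I = -4 + 2 \left(14 + 14\right) = -4 + 2 \cdot 28 = -4 + 56 = 52$)
$C{\left(D,J \right)} = -52 + J$ ($C{\left(D,J \right)} = J - 52 = -52 + J$)
$\frac{1}{C{\left(-80,\left(-1\right) \left(-9\right) \right)}} = \frac{1}{-52 - -9} = \frac{1}{-52 + 9} = \frac{1}{-43} = - \frac{1}{43}$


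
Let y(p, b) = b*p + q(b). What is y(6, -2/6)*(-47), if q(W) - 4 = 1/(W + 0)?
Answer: 47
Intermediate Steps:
q(W) = 4 + 1/W (q(W) = 4 + 1/(W + 0) = 4 + 1/W)
y(p, b) = 4 + 1/b + b*p (y(p, b) = b*p + (4 + 1/b) = 4 + 1/b + b*p)
y(6, -2/6)*(-47) = (4 + 1/(-2/6) - 2/6*6)*(-47) = (4 + 1/(-2*1/6) - 2*1/6*6)*(-47) = (4 + 1/(-1/3) - 1/3*6)*(-47) = (4 - 3 - 2)*(-47) = -1*(-47) = 47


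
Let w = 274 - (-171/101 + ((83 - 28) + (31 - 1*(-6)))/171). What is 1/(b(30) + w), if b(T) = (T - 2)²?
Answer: 17271/18292667 ≈ 0.00094415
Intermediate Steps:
b(T) = (-2 + T)²
w = 4752203/17271 (w = 274 - (-171*1/101 + (55 + (31 + 6))*(1/171)) = 274 - (-171/101 + (55 + 37)*(1/171)) = 274 - (-171/101 + 92*(1/171)) = 274 - (-171/101 + 92/171) = 274 - 1*(-19949/17271) = 274 + 19949/17271 = 4752203/17271 ≈ 275.16)
1/(b(30) + w) = 1/((-2 + 30)² + 4752203/17271) = 1/(28² + 4752203/17271) = 1/(784 + 4752203/17271) = 1/(18292667/17271) = 17271/18292667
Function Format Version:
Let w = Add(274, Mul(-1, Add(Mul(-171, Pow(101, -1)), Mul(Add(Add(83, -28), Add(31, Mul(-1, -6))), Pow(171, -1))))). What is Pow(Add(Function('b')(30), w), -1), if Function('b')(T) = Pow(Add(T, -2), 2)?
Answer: Rational(17271, 18292667) ≈ 0.00094415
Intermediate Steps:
Function('b')(T) = Pow(Add(-2, T), 2)
w = Rational(4752203, 17271) (w = Add(274, Mul(-1, Add(Mul(-171, Rational(1, 101)), Mul(Add(55, Add(31, 6)), Rational(1, 171))))) = Add(274, Mul(-1, Add(Rational(-171, 101), Mul(Add(55, 37), Rational(1, 171))))) = Add(274, Mul(-1, Add(Rational(-171, 101), Mul(92, Rational(1, 171))))) = Add(274, Mul(-1, Add(Rational(-171, 101), Rational(92, 171)))) = Add(274, Mul(-1, Rational(-19949, 17271))) = Add(274, Rational(19949, 17271)) = Rational(4752203, 17271) ≈ 275.16)
Pow(Add(Function('b')(30), w), -1) = Pow(Add(Pow(Add(-2, 30), 2), Rational(4752203, 17271)), -1) = Pow(Add(Pow(28, 2), Rational(4752203, 17271)), -1) = Pow(Add(784, Rational(4752203, 17271)), -1) = Pow(Rational(18292667, 17271), -1) = Rational(17271, 18292667)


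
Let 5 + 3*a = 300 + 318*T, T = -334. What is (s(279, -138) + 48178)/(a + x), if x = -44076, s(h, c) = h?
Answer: -145371/238145 ≈ -0.61043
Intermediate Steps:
a = -105917/3 (a = -5/3 + (300 + 318*(-334))/3 = -5/3 + (300 - 106212)/3 = -5/3 + (1/3)*(-105912) = -5/3 - 35304 = -105917/3 ≈ -35306.)
(s(279, -138) + 48178)/(a + x) = (279 + 48178)/(-105917/3 - 44076) = 48457/(-238145/3) = 48457*(-3/238145) = -145371/238145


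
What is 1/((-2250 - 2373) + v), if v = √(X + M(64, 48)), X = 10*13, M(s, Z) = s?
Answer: -4623/21371935 - √194/21371935 ≈ -0.00021696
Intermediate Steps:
X = 130
v = √194 (v = √(130 + 64) = √194 ≈ 13.928)
1/((-2250 - 2373) + v) = 1/((-2250 - 2373) + √194) = 1/(-4623 + √194)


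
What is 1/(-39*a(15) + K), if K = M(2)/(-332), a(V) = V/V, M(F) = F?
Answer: -166/6475 ≈ -0.025637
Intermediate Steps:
a(V) = 1
K = -1/166 (K = 2/(-332) = -1/332*2 = -1/166 ≈ -0.0060241)
1/(-39*a(15) + K) = 1/(-39*1 - 1/166) = 1/(-39 - 1/166) = 1/(-6475/166) = -166/6475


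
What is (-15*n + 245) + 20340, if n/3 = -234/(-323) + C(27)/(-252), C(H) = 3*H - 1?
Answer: 46501275/2261 ≈ 20567.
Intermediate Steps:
C(H) = -1 + 3*H
n = 8282/6783 (n = 3*(-234/(-323) + (-1 + 3*27)/(-252)) = 3*(-234*(-1/323) + (-1 + 81)*(-1/252)) = 3*(234/323 + 80*(-1/252)) = 3*(234/323 - 20/63) = 3*(8282/20349) = 8282/6783 ≈ 1.2210)
(-15*n + 245) + 20340 = (-15*8282/6783 + 245) + 20340 = (-41410/2261 + 245) + 20340 = 512535/2261 + 20340 = 46501275/2261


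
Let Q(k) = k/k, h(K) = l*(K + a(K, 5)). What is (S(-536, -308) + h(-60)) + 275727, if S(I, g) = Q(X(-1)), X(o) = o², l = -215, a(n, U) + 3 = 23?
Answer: 284328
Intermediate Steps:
a(n, U) = 20 (a(n, U) = -3 + 23 = 20)
h(K) = -4300 - 215*K (h(K) = -215*(K + 20) = -215*(20 + K) = -4300 - 215*K)
Q(k) = 1
S(I, g) = 1
(S(-536, -308) + h(-60)) + 275727 = (1 + (-4300 - 215*(-60))) + 275727 = (1 + (-4300 + 12900)) + 275727 = (1 + 8600) + 275727 = 8601 + 275727 = 284328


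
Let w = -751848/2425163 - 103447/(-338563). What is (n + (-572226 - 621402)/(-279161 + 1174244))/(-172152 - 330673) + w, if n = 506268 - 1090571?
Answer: 142589292568677273227696/123179757388330840895425 ≈ 1.1576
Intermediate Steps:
n = -584303
w = -3672077563/821070460769 (w = -751848*1/2425163 - 103447*(-1/338563) = -751848/2425163 + 103447/338563 = -3672077563/821070460769 ≈ -0.0044723)
(n + (-572226 - 621402)/(-279161 + 1174244))/(-172152 - 330673) + w = (-584303 + (-572226 - 621402)/(-279161 + 1174244))/(-172152 - 330673) - 3672077563/821070460769 = (-584303 - 1193628/895083)/(-502825) - 3672077563/821070460769 = (-584303 - 1193628*1/895083)*(-1/502825) - 3672077563/821070460769 = (-584303 - 397876/298361)*(-1/502825) - 3672077563/821070460769 = -174333625259/298361*(-1/502825) - 3672077563/821070460769 = 174333625259/150023369825 - 3672077563/821070460769 = 142589292568677273227696/123179757388330840895425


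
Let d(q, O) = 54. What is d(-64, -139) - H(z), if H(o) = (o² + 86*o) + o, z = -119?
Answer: -3754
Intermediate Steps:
H(o) = o² + 87*o
d(-64, -139) - H(z) = 54 - (-119)*(87 - 119) = 54 - (-119)*(-32) = 54 - 1*3808 = 54 - 3808 = -3754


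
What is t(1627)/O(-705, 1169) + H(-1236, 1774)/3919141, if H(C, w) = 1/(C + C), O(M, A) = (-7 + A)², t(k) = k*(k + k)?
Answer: 12822847139752043/3270330311409672 ≈ 3.9210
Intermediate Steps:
t(k) = 2*k² (t(k) = k*(2*k) = 2*k²)
H(C, w) = 1/(2*C)
t(1627)/O(-705, 1169) + H(-1236, 1774)/3919141 = (2*1627²)/((-7 + 1169)²) + ((½)/(-1236))/3919141 = (2*2647129)/(1162²) + ((½)*(-1/1236))*(1/3919141) = 5294258/1350244 - 1/2472*1/3919141 = 5294258*(1/1350244) - 1/9688116552 = 2647129/675122 - 1/9688116552 = 12822847139752043/3270330311409672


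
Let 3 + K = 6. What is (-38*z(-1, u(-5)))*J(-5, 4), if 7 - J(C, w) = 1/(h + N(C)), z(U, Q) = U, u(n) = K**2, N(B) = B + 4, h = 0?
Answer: 304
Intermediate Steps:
K = 3 (K = -3 + 6 = 3)
N(B) = 4 + B
u(n) = 9 (u(n) = 3**2 = 9)
J(C, w) = 7 - 1/(4 + C) (J(C, w) = 7 - 1/(0 + (4 + C)) = 7 - 1/(4 + C))
(-38*z(-1, u(-5)))*J(-5, 4) = (-38*(-1))*((27 + 7*(-5))/(4 - 5)) = 38*((27 - 35)/(-1)) = 38*(-1*(-8)) = 38*8 = 304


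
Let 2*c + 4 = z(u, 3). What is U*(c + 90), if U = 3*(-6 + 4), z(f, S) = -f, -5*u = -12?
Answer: -2604/5 ≈ -520.80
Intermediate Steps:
u = 12/5 (u = -⅕*(-12) = 12/5 ≈ 2.4000)
U = -6 (U = 3*(-2) = -6)
c = -16/5 (c = -2 + (-1*12/5)/2 = -2 + (½)*(-12/5) = -2 - 6/5 = -16/5 ≈ -3.2000)
U*(c + 90) = -6*(-16/5 + 90) = -6*434/5 = -2604/5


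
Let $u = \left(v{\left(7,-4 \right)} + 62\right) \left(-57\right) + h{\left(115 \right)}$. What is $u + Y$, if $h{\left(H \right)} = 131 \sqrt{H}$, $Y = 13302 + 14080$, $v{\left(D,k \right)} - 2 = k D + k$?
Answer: $25558 + 131 \sqrt{115} \approx 26963.0$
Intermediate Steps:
$v{\left(D,k \right)} = 2 + k + D k$ ($v{\left(D,k \right)} = 2 + \left(k D + k\right) = 2 + \left(D k + k\right) = 2 + \left(k + D k\right) = 2 + k + D k$)
$Y = 27382$
$u = -1824 + 131 \sqrt{115}$ ($u = \left(\left(2 - 4 + 7 \left(-4\right)\right) + 62\right) \left(-57\right) + 131 \sqrt{115} = \left(\left(2 - 4 - 28\right) + 62\right) \left(-57\right) + 131 \sqrt{115} = \left(-30 + 62\right) \left(-57\right) + 131 \sqrt{115} = 32 \left(-57\right) + 131 \sqrt{115} = -1824 + 131 \sqrt{115} \approx -419.18$)
$u + Y = \left(-1824 + 131 \sqrt{115}\right) + 27382 = 25558 + 131 \sqrt{115}$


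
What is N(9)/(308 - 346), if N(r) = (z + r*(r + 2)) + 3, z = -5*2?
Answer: -46/19 ≈ -2.4211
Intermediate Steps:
z = -10
N(r) = -7 + r*(2 + r) (N(r) = (-10 + r*(r + 2)) + 3 = (-10 + r*(2 + r)) + 3 = -7 + r*(2 + r))
N(9)/(308 - 346) = (-7 + 9² + 2*9)/(308 - 346) = (-7 + 81 + 18)/(-38) = -1/38*92 = -46/19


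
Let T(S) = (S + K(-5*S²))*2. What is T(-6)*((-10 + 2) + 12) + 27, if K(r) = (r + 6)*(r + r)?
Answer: 501099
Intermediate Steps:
K(r) = 2*r*(6 + r) (K(r) = (6 + r)*(2*r) = 2*r*(6 + r))
T(S) = 2*S - 20*S²*(6 - 5*S²) (T(S) = (S + 2*(-5*S²)*(6 - 5*S²))*2 = (S - 10*S²*(6 - 5*S²))*2 = 2*S - 20*S²*(6 - 5*S²))
T(-6)*((-10 + 2) + 12) + 27 = (2*(-6)*(1 - 60*(-6) + 50*(-6)³))*((-10 + 2) + 12) + 27 = (2*(-6)*(1 + 360 + 50*(-216)))*(-8 + 12) + 27 = (2*(-6)*(1 + 360 - 10800))*4 + 27 = (2*(-6)*(-10439))*4 + 27 = 125268*4 + 27 = 501072 + 27 = 501099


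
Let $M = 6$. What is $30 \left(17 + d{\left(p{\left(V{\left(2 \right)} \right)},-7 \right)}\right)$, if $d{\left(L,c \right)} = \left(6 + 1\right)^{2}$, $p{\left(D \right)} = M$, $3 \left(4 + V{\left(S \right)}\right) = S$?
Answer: $1980$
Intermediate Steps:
$V{\left(S \right)} = -4 + \frac{S}{3}$
$p{\left(D \right)} = 6$
$d{\left(L,c \right)} = 49$ ($d{\left(L,c \right)} = 7^{2} = 49$)
$30 \left(17 + d{\left(p{\left(V{\left(2 \right)} \right)},-7 \right)}\right) = 30 \left(17 + 49\right) = 30 \cdot 66 = 1980$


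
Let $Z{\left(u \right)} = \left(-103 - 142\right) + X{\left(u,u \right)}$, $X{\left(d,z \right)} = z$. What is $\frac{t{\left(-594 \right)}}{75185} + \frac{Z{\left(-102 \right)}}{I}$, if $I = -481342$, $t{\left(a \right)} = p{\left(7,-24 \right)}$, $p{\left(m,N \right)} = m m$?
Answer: $\frac{49674953}{36189698270} \approx 0.0013726$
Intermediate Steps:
$p{\left(m,N \right)} = m^{2}$
$t{\left(a \right)} = 49$ ($t{\left(a \right)} = 7^{2} = 49$)
$Z{\left(u \right)} = -245 + u$ ($Z{\left(u \right)} = \left(-103 - 142\right) + u = -245 + u$)
$\frac{t{\left(-594 \right)}}{75185} + \frac{Z{\left(-102 \right)}}{I} = \frac{49}{75185} + \frac{-245 - 102}{-481342} = 49 \cdot \frac{1}{75185} - - \frac{347}{481342} = \frac{49}{75185} + \frac{347}{481342} = \frac{49674953}{36189698270}$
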